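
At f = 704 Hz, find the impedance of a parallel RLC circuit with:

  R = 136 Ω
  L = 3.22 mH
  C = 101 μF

Step 1 — Angular frequency: ω = 2π·f = 2π·704 = 4423 rad/s.
Step 2 — Component impedances:
  R: Z = R = 136 Ω
  L: Z = jωL = j·4423·0.00322 = 0 + j14.24 Ω
  C: Z = 1/(jωC) = -j/(ω·C) = 0 - j2.238 Ω
Step 3 — Parallel combination: 1/Z_total = 1/R + 1/L + 1/C; Z_total = 0.05184 - j2.655 Ω = 2.655∠-88.9° Ω.

Z = 0.05184 - j2.655 Ω = 2.655∠-88.9° Ω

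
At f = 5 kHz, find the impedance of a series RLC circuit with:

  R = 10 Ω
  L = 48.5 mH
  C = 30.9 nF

Step 1 — Angular frequency: ω = 2π·f = 2π·5000 = 3.142e+04 rad/s.
Step 2 — Component impedances:
  R: Z = R = 10 Ω
  L: Z = jωL = j·3.142e+04·0.0485 = 0 + j1524 Ω
  C: Z = 1/(jωC) = -j/(ω·C) = 0 - j1030 Ω
Step 3 — Series combination: Z_total = R + L + C = 10 + j493.5 Ω = 493.6∠88.8° Ω.

Z = 10 + j493.5 Ω = 493.6∠88.8° Ω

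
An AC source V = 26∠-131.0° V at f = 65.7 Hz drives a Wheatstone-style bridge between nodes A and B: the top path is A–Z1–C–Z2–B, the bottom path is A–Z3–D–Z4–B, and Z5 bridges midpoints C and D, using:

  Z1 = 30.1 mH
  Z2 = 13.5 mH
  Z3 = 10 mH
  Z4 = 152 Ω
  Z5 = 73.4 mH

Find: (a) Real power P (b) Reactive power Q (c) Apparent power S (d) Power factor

Step 1 — Angular frequency: ω = 2π·f = 2π·65.7 = 412.8 rad/s.
Step 2 — Component impedances:
  Z1: Z = jωL = j·412.8·0.0301 = 0 + j12.43 Ω
  Z2: Z = jωL = j·412.8·0.0135 = 0 + j5.573 Ω
  Z3: Z = jωL = j·412.8·0.01 = 0 + j4.128 Ω
  Z4: Z = R = 152 Ω
  Z5: Z = jωL = j·412.8·0.0734 = 0 + j30.3 Ω
Step 3 — Bridge requires nodal analysis (the Z5 bridge couples midpoints C and D, so the two paths cannot be reduced to a simple series/parallel combination). Setting node B to ground and injecting 1 A at node A, the 3-node admittance system at A, C, D solves to V_A = Z_AB = 1.205 + j14.57 Ω = 14.62∠85.3° Ω.
Step 4 — Source phasor: V = 26∠-131.0° V = -17.06 - j19.62 V.
Step 5 — Current: I = V / Z = -1.433 + j1.052 A = 1.778∠143.7° A.
Step 6 — Complex power: S = V·I* = 3.808 + j46.07 VA.
Step 7 — Real power: P = Re(S) = 3.808 W.
Step 8 — Reactive power: Q = Im(S) = 46.07 VAR.
Step 9 — Apparent power: |S| = 46.23 VA.
Step 10 — Power factor: PF = P/|S| = 0.08237 (lagging).

(a) P = 3.808 W  (b) Q = 46.07 VAR  (c) S = 46.23 VA  (d) PF = 0.08237 (lagging)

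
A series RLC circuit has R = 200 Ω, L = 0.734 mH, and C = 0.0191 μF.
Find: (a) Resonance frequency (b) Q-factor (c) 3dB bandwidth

Step 1 — Resonance condition Im(Z)=0 gives ω₀ = 1/√(LC).
Step 2 — ω₀ = 1/√(0.000734·1.91e-08) = 2.671e+05 rad/s.
Step 3 — f₀ = ω₀/(2π) = 4.251e+04 Hz.
Step 4 — Series Q: Q = ω₀L/R = 2.671e+05·0.000734/200 = 0.9802.
Step 5 — 3dB bandwidth: Δω = ω₀/Q = 2.725e+05 rad/s; BW = Δω/(2π) = 4.337e+04 Hz.

(a) f₀ = 4.251e+04 Hz  (b) Q = 0.9802  (c) BW = 4.337e+04 Hz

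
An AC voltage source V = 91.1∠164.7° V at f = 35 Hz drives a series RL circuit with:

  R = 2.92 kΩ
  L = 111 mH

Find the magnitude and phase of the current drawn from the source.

Step 1 — Angular frequency: ω = 2π·f = 2π·35 = 219.9 rad/s.
Step 2 — Component impedances:
  R: Z = R = 2920 Ω
  L: Z = jωL = j·219.9·0.111 = 0 + j24.41 Ω
Step 3 — Series combination: Z_total = R + L = 2920 + j24.41 Ω = 2920∠0.5° Ω.
Step 4 — Source phasor: V = 91.1∠164.7° V = -87.87 + j24.04 V.
Step 5 — Ohm's law: I = V / Z_total = (-87.87 + j24.04) / (2920 + j24.41) = -0.03002 + j0.008483 A.
Step 6 — Convert to polar: |I| = 0.0312 A, ∠I = 164.2°.

I = 0.0312∠164.2° A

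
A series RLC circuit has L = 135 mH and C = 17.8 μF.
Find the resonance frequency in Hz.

Step 1 — Resonance condition Im(Z)=0 gives ω₀ = 1/√(LC).
Step 2 — ω₀ = 1/√(0.135·1.78e-05) = 645.1 rad/s.
Step 3 — f₀ = ω₀/(2π) = 102.7 Hz.

f₀ = 102.7 Hz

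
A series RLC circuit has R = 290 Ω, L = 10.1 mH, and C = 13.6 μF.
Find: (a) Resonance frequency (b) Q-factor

Step 1 — Resonance condition Im(Z)=0 gives ω₀ = 1/√(LC).
Step 2 — ω₀ = 1/√(0.0101·1.36e-05) = 2698 rad/s.
Step 3 — f₀ = ω₀/(2π) = 429.4 Hz.
Step 4 — Series Q: Q = ω₀L/R = 2698·0.0101/290 = 0.09397.

(a) f₀ = 429.4 Hz  (b) Q = 0.09397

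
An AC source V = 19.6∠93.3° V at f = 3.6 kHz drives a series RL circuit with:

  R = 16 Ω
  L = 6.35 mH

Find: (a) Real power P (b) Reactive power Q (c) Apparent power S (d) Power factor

Step 1 — Angular frequency: ω = 2π·f = 2π·3600 = 2.262e+04 rad/s.
Step 2 — Component impedances:
  R: Z = R = 16 Ω
  L: Z = jωL = j·2.262e+04·0.00635 = 0 + j143.6 Ω
Step 3 — Series combination: Z_total = R + L = 16 + j143.6 Ω = 144.5∠83.6° Ω.
Step 4 — Source phasor: V = 19.6∠93.3° V = -1.128 + j19.57 V.
Step 5 — Current: I = V / Z = 0.1337 + j0.02275 A = 0.1356∠9.7° A.
Step 6 — Complex power: S = V·I* = 0.2943 + j2.642 VA.
Step 7 — Real power: P = Re(S) = 0.2943 W.
Step 8 — Reactive power: Q = Im(S) = 2.642 VAR.
Step 9 — Apparent power: |S| = 2.658 VA.
Step 10 — Power factor: PF = P/|S| = 0.1107 (lagging).

(a) P = 0.2943 W  (b) Q = 2.642 VAR  (c) S = 2.658 VA  (d) PF = 0.1107 (lagging)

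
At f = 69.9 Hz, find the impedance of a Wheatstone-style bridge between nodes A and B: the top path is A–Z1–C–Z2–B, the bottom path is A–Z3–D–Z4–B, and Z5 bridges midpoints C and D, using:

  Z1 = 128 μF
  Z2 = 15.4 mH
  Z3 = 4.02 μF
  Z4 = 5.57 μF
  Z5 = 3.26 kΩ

Step 1 — Angular frequency: ω = 2π·f = 2π·69.9 = 439.2 rad/s.
Step 2 — Component impedances:
  Z1: Z = 1/(jωC) = -j/(ω·C) = 0 - j17.79 Ω
  Z2: Z = jωL = j·439.2·0.0154 = 0 + j6.764 Ω
  Z3: Z = 1/(jωC) = -j/(ω·C) = 0 - j566.4 Ω
  Z4: Z = 1/(jωC) = -j/(ω·C) = 0 - j408.8 Ω
  Z5: Z = R = 3260 Ω
Step 3 — Bridge requires nodal analysis (the Z5 bridge couples midpoints C and D, so the two paths cannot be reduced to a simple series/parallel combination). Setting node B to ground and injecting 1 A at node A, the 3-node admittance system at A, C, D solves to V_A = Z_AB = 0.03867 - j10.9 Ω = 10.9∠-89.8° Ω.

Z = 0.03867 - j10.9 Ω = 10.9∠-89.8° Ω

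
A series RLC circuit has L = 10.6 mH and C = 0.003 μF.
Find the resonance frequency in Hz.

Step 1 — Resonance condition Im(Z)=0 gives ω₀ = 1/√(LC).
Step 2 — ω₀ = 1/√(0.0106·3e-09) = 1.773e+05 rad/s.
Step 3 — f₀ = ω₀/(2π) = 2.822e+04 Hz.

f₀ = 2.822e+04 Hz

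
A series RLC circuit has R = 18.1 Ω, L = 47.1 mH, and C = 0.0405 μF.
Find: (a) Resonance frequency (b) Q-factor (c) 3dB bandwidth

Step 1 — Resonance: ω₀ = 1/√(LC) = 1/√(0.0471·4.05e-08) = 2.29e+04 rad/s.
Step 2 — f₀ = ω₀/(2π) = 3644 Hz.
Step 3 — Series Q: Q = ω₀L/R = 2.29e+04·0.0471/18.1 = 59.58.
Step 4 — Bandwidth: Δω = ω₀/Q = 384.3 rad/s; BW = Δω/(2π) = 61.16 Hz.

(a) f₀ = 3644 Hz  (b) Q = 59.58  (c) BW = 61.16 Hz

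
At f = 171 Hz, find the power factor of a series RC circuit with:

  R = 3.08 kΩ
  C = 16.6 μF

Step 1 — Angular frequency: ω = 2π·f = 2π·171 = 1074 rad/s.
Step 2 — Component impedances:
  R: Z = R = 3080 Ω
  C: Z = 1/(jωC) = -j/(ω·C) = 0 - j56.07 Ω
Step 3 — Series combination: Z_total = R + C = 3080 - j56.07 Ω = 3081∠-1.0° Ω.
Step 4 — Power factor: PF = cos(φ) = Re(Z)/|Z| = 3080/3080.5 = 0.9998.
Step 5 — Type: Im(Z) = -56.07 ⇒ leading (phase φ = -1.0°).

PF = 0.9998 (leading, φ = -1.0°)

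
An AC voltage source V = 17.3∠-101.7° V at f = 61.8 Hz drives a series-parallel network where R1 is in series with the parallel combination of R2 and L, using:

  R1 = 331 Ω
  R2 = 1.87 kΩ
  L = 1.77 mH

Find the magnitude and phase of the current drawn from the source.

Step 1 — Angular frequency: ω = 2π·f = 2π·61.8 = 388.3 rad/s.
Step 2 — Component impedances:
  R1: Z = R = 331 Ω
  R2: Z = R = 1870 Ω
  L: Z = jωL = j·388.3·0.00177 = 0 + j0.6873 Ω
Step 3 — Parallel branch: R2 || L = 1/(1/R2 + 1/L) = 0.0002526 + j0.6873 Ω.
Step 4 — Series with R1: Z_total = R1 + (R2 || L) = 331 + j0.6873 Ω = 331∠0.1° Ω.
Step 5 — Source phasor: V = 17.3∠-101.7° V = -3.508 - j16.94 V.
Step 6 — Ohm's law: I = V / Z_total = (-3.508 - j16.94) / (331 + j0.6873) = -0.01071 - j0.05116 A.
Step 7 — Convert to polar: |I| = 0.05227 A, ∠I = -101.8°.

I = 0.05227∠-101.8° A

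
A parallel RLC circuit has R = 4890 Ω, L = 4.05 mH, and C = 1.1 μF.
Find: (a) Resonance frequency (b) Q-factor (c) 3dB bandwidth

Step 1 — Resonance: ω₀ = 1/√(LC) = 1/√(0.00405·1.1e-06) = 1.498e+04 rad/s.
Step 2 — f₀ = ω₀/(2π) = 2384 Hz.
Step 3 — Parallel Q: Q = R/(ω₀L) = 4890/(1.498e+04·0.00405) = 80.59.
Step 4 — Bandwidth: Δω = ω₀/Q = 185.9 rad/s; BW = Δω/(2π) = 29.59 Hz.

(a) f₀ = 2384 Hz  (b) Q = 80.59  (c) BW = 29.59 Hz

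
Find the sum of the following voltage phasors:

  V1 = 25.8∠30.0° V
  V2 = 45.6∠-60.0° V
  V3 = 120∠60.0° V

Step 1 — Convert each phasor to rectangular form:
  V1 = 25.8·(cos(30.0°) + j·sin(30.0°)) = 22.34 + j12.9 V
  V2 = 45.6·(cos(-60.0°) + j·sin(-60.0°)) = 22.8 - j39.49 V
  V3 = 120·(cos(60.0°) + j·sin(60.0°)) = 60 + j103.9 V
Step 2 — Sum components: V_total = 105.1 + j77.33 V.
Step 3 — Convert to polar: |V_total| = 130.5 V, ∠V_total = 36.3°.

V_total = 130.5∠36.3° V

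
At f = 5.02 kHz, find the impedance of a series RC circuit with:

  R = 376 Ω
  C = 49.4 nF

Step 1 — Angular frequency: ω = 2π·f = 2π·5020 = 3.154e+04 rad/s.
Step 2 — Component impedances:
  R: Z = R = 376 Ω
  C: Z = 1/(jωC) = -j/(ω·C) = 0 - j641.8 Ω
Step 3 — Series combination: Z_total = R + C = 376 - j641.8 Ω = 743.8∠-59.6° Ω.

Z = 376 - j641.8 Ω = 743.8∠-59.6° Ω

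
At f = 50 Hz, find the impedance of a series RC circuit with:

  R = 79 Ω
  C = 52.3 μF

Step 1 — Angular frequency: ω = 2π·f = 2π·50 = 314.2 rad/s.
Step 2 — Component impedances:
  R: Z = R = 79 Ω
  C: Z = 1/(jωC) = -j/(ω·C) = 0 - j60.86 Ω
Step 3 — Series combination: Z_total = R + C = 79 - j60.86 Ω = 99.73∠-37.6° Ω.

Z = 79 - j60.86 Ω = 99.73∠-37.6° Ω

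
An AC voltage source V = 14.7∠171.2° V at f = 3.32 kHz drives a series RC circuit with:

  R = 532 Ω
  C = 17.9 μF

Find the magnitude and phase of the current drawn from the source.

Step 1 — Angular frequency: ω = 2π·f = 2π·3320 = 2.086e+04 rad/s.
Step 2 — Component impedances:
  R: Z = R = 532 Ω
  C: Z = 1/(jωC) = -j/(ω·C) = 0 - j2.678 Ω
Step 3 — Series combination: Z_total = R + C = 532 - j2.678 Ω = 532∠-0.3° Ω.
Step 4 — Source phasor: V = 14.7∠171.2° V = -14.53 + j2.249 V.
Step 5 — Ohm's law: I = V / Z_total = (-14.53 + j2.249) / (532 - j2.678) = -0.02733 + j0.00409 A.
Step 6 — Convert to polar: |I| = 0.02763 A, ∠I = 171.5°.

I = 0.02763∠171.5° A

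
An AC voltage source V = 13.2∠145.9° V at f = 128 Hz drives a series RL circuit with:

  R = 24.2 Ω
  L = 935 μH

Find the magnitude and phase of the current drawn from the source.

Step 1 — Angular frequency: ω = 2π·f = 2π·128 = 804.2 rad/s.
Step 2 — Component impedances:
  R: Z = R = 24.2 Ω
  L: Z = jωL = j·804.2·0.000935 = 0 + j0.752 Ω
Step 3 — Series combination: Z_total = R + L = 24.2 + j0.752 Ω = 24.21∠1.8° Ω.
Step 4 — Source phasor: V = 13.2∠145.9° V = -10.93 + j7.4 V.
Step 5 — Ohm's law: I = V / Z_total = (-10.93 + j7.4) / (24.2 + j0.752) = -0.4417 + j0.3195 A.
Step 6 — Convert to polar: |I| = 0.5452 A, ∠I = 144.1°.

I = 0.5452∠144.1° A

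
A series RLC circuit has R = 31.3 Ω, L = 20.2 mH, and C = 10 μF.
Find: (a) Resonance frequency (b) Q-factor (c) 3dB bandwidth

Step 1 — Resonance condition Im(Z)=0 gives ω₀ = 1/√(LC).
Step 2 — ω₀ = 1/√(0.0202·1e-05) = 2225 rad/s.
Step 3 — f₀ = ω₀/(2π) = 354.1 Hz.
Step 4 — Series Q: Q = ω₀L/R = 2225·0.0202/31.3 = 1.436.
Step 5 — 3dB bandwidth: Δω = ω₀/Q = 1550 rad/s; BW = Δω/(2π) = 246.6 Hz.

(a) f₀ = 354.1 Hz  (b) Q = 1.436  (c) BW = 246.6 Hz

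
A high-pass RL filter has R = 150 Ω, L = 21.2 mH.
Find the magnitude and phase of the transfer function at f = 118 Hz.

Step 1 — Angular frequency: ω = 2π·118 = 741.4 rad/s.
Step 2 — Transfer function: H(jω) = jωL/(R + jωL).
Step 3 — Numerator jωL = j·15.72; denominator R + jωL = 150 + j15.72.
Step 4 — H = 0.01086 + j0.1036.
Step 5 — Magnitude: |H| = 0.1042 (-19.6 dB); phase: φ = 84.0°.

|H| = 0.1042 (-19.6 dB), φ = 84.0°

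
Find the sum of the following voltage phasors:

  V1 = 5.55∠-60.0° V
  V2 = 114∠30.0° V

Step 1 — Convert each phasor to rectangular form:
  V1 = 5.55·(cos(-60.0°) + j·sin(-60.0°)) = 2.775 - j4.806 V
  V2 = 114·(cos(30.0°) + j·sin(30.0°)) = 98.73 + j57 V
Step 2 — Sum components: V_total = 101.5 + j52.19 V.
Step 3 — Convert to polar: |V_total| = 114.1 V, ∠V_total = 27.2°.

V_total = 114.1∠27.2° V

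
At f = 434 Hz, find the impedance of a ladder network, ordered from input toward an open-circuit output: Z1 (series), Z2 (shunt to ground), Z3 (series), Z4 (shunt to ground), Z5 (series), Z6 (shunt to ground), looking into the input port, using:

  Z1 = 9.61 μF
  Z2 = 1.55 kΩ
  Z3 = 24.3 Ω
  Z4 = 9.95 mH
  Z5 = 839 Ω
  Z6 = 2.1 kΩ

Step 1 — Angular frequency: ω = 2π·f = 2π·434 = 2727 rad/s.
Step 2 — Component impedances:
  Z1: Z = 1/(jωC) = -j/(ω·C) = 0 - j38.16 Ω
  Z2: Z = R = 1550 Ω
  Z3: Z = R = 24.3 Ω
  Z4: Z = jωL = j·2727·0.00995 = 0 + j27.13 Ω
  Z5: Z = R = 839 Ω
  Z6: Z = R = 2100 Ω
Step 3 — Ladder network (open output): work backward from the far end, alternating series and parallel combinations. Z_in = 24.62 - j11.88 Ω = 27.34∠-25.8° Ω.

Z = 24.62 - j11.88 Ω = 27.34∠-25.8° Ω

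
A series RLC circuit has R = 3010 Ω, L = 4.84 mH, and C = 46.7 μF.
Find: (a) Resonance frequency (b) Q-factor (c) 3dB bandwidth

Step 1 — Resonance condition Im(Z)=0 gives ω₀ = 1/√(LC).
Step 2 — ω₀ = 1/√(0.00484·4.67e-05) = 2103 rad/s.
Step 3 — f₀ = ω₀/(2π) = 334.8 Hz.
Step 4 — Series Q: Q = ω₀L/R = 2103·0.00484/3010 = 0.003382.
Step 5 — 3dB bandwidth: Δω = ω₀/Q = 6.219e+05 rad/s; BW = Δω/(2π) = 9.898e+04 Hz.

(a) f₀ = 334.8 Hz  (b) Q = 0.003382  (c) BW = 9.898e+04 Hz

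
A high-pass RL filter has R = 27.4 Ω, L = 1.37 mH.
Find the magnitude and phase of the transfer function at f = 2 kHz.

Step 1 — Angular frequency: ω = 2π·2000 = 1.257e+04 rad/s.
Step 2 — Transfer function: H(jω) = jωL/(R + jωL).
Step 3 — Numerator jωL = j·17.22; denominator R + jωL = 27.4 + j17.22.
Step 4 — H = 0.283 + j0.4505.
Step 5 — Magnitude: |H| = 0.532 (-5.5 dB); phase: φ = 57.9°.

|H| = 0.532 (-5.5 dB), φ = 57.9°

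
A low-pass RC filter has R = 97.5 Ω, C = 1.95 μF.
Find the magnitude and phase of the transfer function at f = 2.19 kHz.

Step 1 — Angular frequency: ω = 2π·2190 = 1.376e+04 rad/s.
Step 2 — Transfer function: H(jω) = 1/(1 + jωRC).
Step 3 — Denominator: 1 + jωRC = 1 + j·1.376e+04·97.5·1.95e-06 = 1 + j2.616.
Step 4 — H = 0.1275 - j0.3335.
Step 5 — Magnitude: |H| = 0.357 (-8.9 dB); phase: φ = -69.1°.

|H| = 0.357 (-8.9 dB), φ = -69.1°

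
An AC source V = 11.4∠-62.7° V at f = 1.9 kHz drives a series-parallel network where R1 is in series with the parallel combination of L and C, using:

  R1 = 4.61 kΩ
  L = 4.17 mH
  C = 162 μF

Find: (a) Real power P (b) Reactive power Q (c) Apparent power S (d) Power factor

Step 1 — Angular frequency: ω = 2π·f = 2π·1900 = 1.194e+04 rad/s.
Step 2 — Component impedances:
  R1: Z = R = 4610 Ω
  L: Z = jωL = j·1.194e+04·0.00417 = 0 + j49.78 Ω
  C: Z = 1/(jωC) = -j/(ω·C) = 0 - j0.5171 Ω
Step 3 — Parallel branch: L || C = 1/(1/L + 1/C) = 0 - j0.5225 Ω.
Step 4 — Series with R1: Z_total = R1 + (L || C) = 4610 - j0.5225 Ω = 4610∠-0.0° Ω.
Step 5 — Source phasor: V = 11.4∠-62.7° V = 5.229 - j10.13 V.
Step 6 — Current: I = V / Z = 0.001134 - j0.002197 A = 0.002473∠-62.7° A.
Step 7 — Complex power: S = V·I* = 0.02819 - j3.195e-06 VA.
Step 8 — Real power: P = Re(S) = 0.02819 W.
Step 9 — Reactive power: Q = Im(S) = -3.195e-06 VAR.
Step 10 — Apparent power: |S| = 0.02819 VA.
Step 11 — Power factor: PF = P/|S| = 1 (leading).

(a) P = 0.02819 W  (b) Q = -3.195e-06 VAR  (c) S = 0.02819 VA  (d) PF = 1 (leading)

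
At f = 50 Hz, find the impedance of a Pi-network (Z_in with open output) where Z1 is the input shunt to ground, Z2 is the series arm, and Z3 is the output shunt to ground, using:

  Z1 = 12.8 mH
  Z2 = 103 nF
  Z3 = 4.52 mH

Step 1 — Angular frequency: ω = 2π·f = 2π·50 = 314.2 rad/s.
Step 2 — Component impedances:
  Z1: Z = jωL = j·314.2·0.0128 = 0 + j4.021 Ω
  Z2: Z = 1/(jωC) = -j/(ω·C) = 0 - j3.09e+04 Ω
  Z3: Z = jωL = j·314.2·0.00452 = 0 + j1.42 Ω
Step 3 — With open output, the series arm Z2 and the output shunt Z3 appear in series to ground: Z2 + Z3 = 0 - j3.09e+04 Ω.
Step 4 — Parallel with input shunt Z1: Z_in = Z1 || (Z2 + Z3) = 0 + j4.022 Ω = 4.022∠90.0° Ω.

Z = 0 + j4.022 Ω = 4.022∠90.0° Ω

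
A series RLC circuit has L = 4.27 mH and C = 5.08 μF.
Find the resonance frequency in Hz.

Step 1 — Resonance condition Im(Z)=0 gives ω₀ = 1/√(LC).
Step 2 — ω₀ = 1/√(0.00427·5.08e-06) = 6790 rad/s.
Step 3 — f₀ = ω₀/(2π) = 1081 Hz.

f₀ = 1081 Hz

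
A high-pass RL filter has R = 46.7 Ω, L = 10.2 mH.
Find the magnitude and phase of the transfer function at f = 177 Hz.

Step 1 — Angular frequency: ω = 2π·177 = 1112 rad/s.
Step 2 — Transfer function: H(jω) = jωL/(R + jωL).
Step 3 — Numerator jωL = j·11.34; denominator R + jωL = 46.7 + j11.34.
Step 4 — H = 0.05572 + j0.2294.
Step 5 — Magnitude: |H| = 0.236 (-12.5 dB); phase: φ = 76.3°.

|H| = 0.236 (-12.5 dB), φ = 76.3°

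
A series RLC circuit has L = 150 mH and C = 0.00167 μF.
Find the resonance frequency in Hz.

Step 1 — Resonance condition Im(Z)=0 gives ω₀ = 1/√(LC).
Step 2 — ω₀ = 1/√(0.15·1.67e-09) = 6.318e+04 rad/s.
Step 3 — f₀ = ω₀/(2π) = 1.006e+04 Hz.

f₀ = 1.006e+04 Hz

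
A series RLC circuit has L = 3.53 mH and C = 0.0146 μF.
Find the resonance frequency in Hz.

Step 1 — Resonance condition Im(Z)=0 gives ω₀ = 1/√(LC).
Step 2 — ω₀ = 1/√(0.00353·1.46e-08) = 1.393e+05 rad/s.
Step 3 — f₀ = ω₀/(2π) = 2.217e+04 Hz.

f₀ = 2.217e+04 Hz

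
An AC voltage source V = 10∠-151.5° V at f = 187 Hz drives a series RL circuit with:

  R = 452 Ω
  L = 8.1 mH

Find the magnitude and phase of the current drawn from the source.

Step 1 — Angular frequency: ω = 2π·f = 2π·187 = 1175 rad/s.
Step 2 — Component impedances:
  R: Z = R = 452 Ω
  L: Z = jωL = j·1175·0.0081 = 0 + j9.517 Ω
Step 3 — Series combination: Z_total = R + L = 452 + j9.517 Ω = 452.1∠1.2° Ω.
Step 4 — Source phasor: V = 10∠-151.5° V = -8.788 - j4.772 V.
Step 5 — Ohm's law: I = V / Z_total = (-8.788 - j4.772) / (452 + j9.517) = -0.01966 - j0.01014 A.
Step 6 — Convert to polar: |I| = 0.02212 A, ∠I = -152.7°.

I = 0.02212∠-152.7° A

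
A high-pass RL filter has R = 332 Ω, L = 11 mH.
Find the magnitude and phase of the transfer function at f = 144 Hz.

Step 1 — Angular frequency: ω = 2π·144 = 904.8 rad/s.
Step 2 — Transfer function: H(jω) = jωL/(R + jωL).
Step 3 — Numerator jωL = j·9.953; denominator R + jωL = 332 + j9.953.
Step 4 — H = 0.0008979 + j0.02995.
Step 5 — Magnitude: |H| = 0.02996 (-30.5 dB); phase: φ = 88.3°.

|H| = 0.02996 (-30.5 dB), φ = 88.3°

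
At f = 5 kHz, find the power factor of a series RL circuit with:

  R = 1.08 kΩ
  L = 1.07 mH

Step 1 — Angular frequency: ω = 2π·f = 2π·5000 = 3.142e+04 rad/s.
Step 2 — Component impedances:
  R: Z = R = 1080 Ω
  L: Z = jωL = j·3.142e+04·0.00107 = 0 + j33.62 Ω
Step 3 — Series combination: Z_total = R + L = 1080 + j33.62 Ω = 1081∠1.8° Ω.
Step 4 — Power factor: PF = cos(φ) = Re(Z)/|Z| = 1080/1080.5 = 0.9995.
Step 5 — Type: Im(Z) = 33.62 ⇒ lagging (phase φ = 1.8°).

PF = 0.9995 (lagging, φ = 1.8°)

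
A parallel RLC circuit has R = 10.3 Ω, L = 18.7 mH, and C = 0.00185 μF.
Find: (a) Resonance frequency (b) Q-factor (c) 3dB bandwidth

Step 1 — Resonance: ω₀ = 1/√(LC) = 1/√(0.0187·1.85e-09) = 1.7e+05 rad/s.
Step 2 — f₀ = ω₀/(2π) = 2.706e+04 Hz.
Step 3 — Parallel Q: Q = R/(ω₀L) = 10.3/(1.7e+05·0.0187) = 0.00324.
Step 4 — Bandwidth: Δω = ω₀/Q = 5.248e+07 rad/s; BW = Δω/(2π) = 8.352e+06 Hz.

(a) f₀ = 2.706e+04 Hz  (b) Q = 0.00324  (c) BW = 8.352e+06 Hz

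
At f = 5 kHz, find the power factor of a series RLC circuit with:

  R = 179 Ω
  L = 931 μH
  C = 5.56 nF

Step 1 — Angular frequency: ω = 2π·f = 2π·5000 = 3.142e+04 rad/s.
Step 2 — Component impedances:
  R: Z = R = 179 Ω
  L: Z = jωL = j·3.142e+04·0.000931 = 0 + j29.25 Ω
  C: Z = 1/(jωC) = -j/(ω·C) = 0 - j5725 Ω
Step 3 — Series combination: Z_total = R + L + C = 179 - j5696 Ω = 5699∠-88.2° Ω.
Step 4 — Power factor: PF = cos(φ) = Re(Z)/|Z| = 179/5699 = 0.03141.
Step 5 — Type: Im(Z) = -5696 ⇒ leading (phase φ = -88.2°).

PF = 0.03141 (leading, φ = -88.2°)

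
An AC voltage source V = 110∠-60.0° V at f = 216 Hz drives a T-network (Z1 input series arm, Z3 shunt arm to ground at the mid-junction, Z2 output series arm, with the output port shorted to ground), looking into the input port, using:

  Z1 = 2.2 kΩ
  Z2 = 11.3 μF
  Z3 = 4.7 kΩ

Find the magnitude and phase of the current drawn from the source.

Step 1 — Angular frequency: ω = 2π·f = 2π·216 = 1357 rad/s.
Step 2 — Component impedances:
  Z1: Z = R = 2200 Ω
  Z2: Z = 1/(jωC) = -j/(ω·C) = 0 - j65.21 Ω
  Z3: Z = R = 4700 Ω
Step 3 — With the output port shorted to ground, the output series arm Z2 runs from the junction to ground; the shunt arm Z3 also runs from the junction to ground. They appear in parallel: Z3 || Z2 = 0.9045 - j65.19 Ω.
Step 4 — Series with input arm Z1: Z_in = Z1 + (Z3 || Z2) = 2201 - j65.19 Ω = 2202∠-1.7° Ω.
Step 5 — Source phasor: V = 110∠-60.0° V = 55 - j95.26 V.
Step 6 — Ohm's law: I = V / Z_total = (55 - j95.26) / (2201 - j65.19) = 0.02625 - j0.04251 A.
Step 7 — Convert to polar: |I| = 0.04996 A, ∠I = -58.3°.

I = 0.04996∠-58.3° A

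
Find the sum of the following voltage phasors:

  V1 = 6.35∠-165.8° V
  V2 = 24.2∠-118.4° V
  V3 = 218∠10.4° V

Step 1 — Convert each phasor to rectangular form:
  V1 = 6.35·(cos(-165.8°) + j·sin(-165.8°)) = -6.156 - j1.558 V
  V2 = 24.2·(cos(-118.4°) + j·sin(-118.4°)) = -11.51 - j21.29 V
  V3 = 218·(cos(10.4°) + j·sin(10.4°)) = 214.4 + j39.35 V
Step 2 — Sum components: V_total = 196.8 + j16.51 V.
Step 3 — Convert to polar: |V_total| = 197.4 V, ∠V_total = 4.8°.

V_total = 197.4∠4.8° V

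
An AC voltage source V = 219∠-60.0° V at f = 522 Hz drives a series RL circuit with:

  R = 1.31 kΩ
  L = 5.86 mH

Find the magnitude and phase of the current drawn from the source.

Step 1 — Angular frequency: ω = 2π·f = 2π·522 = 3280 rad/s.
Step 2 — Component impedances:
  R: Z = R = 1310 Ω
  L: Z = jωL = j·3280·0.00586 = 0 + j19.22 Ω
Step 3 — Series combination: Z_total = R + L = 1310 + j19.22 Ω = 1310∠0.8° Ω.
Step 4 — Source phasor: V = 219∠-60.0° V = 109.5 - j189.7 V.
Step 5 — Ohm's law: I = V / Z_total = (109.5 - j189.7) / (1310 + j19.22) = 0.08145 - j0.146 A.
Step 6 — Convert to polar: |I| = 0.1672 A, ∠I = -60.8°.

I = 0.1672∠-60.8° A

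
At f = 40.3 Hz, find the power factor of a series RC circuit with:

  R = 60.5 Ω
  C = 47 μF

Step 1 — Angular frequency: ω = 2π·f = 2π·40.3 = 253.2 rad/s.
Step 2 — Component impedances:
  R: Z = R = 60.5 Ω
  C: Z = 1/(jωC) = -j/(ω·C) = 0 - j84.03 Ω
Step 3 — Series combination: Z_total = R + C = 60.5 - j84.03 Ω = 103.5∠-54.2° Ω.
Step 4 — Power factor: PF = cos(φ) = Re(Z)/|Z| = 60.5/103.54 = 0.5843.
Step 5 — Type: Im(Z) = -84.03 ⇒ leading (phase φ = -54.2°).

PF = 0.5843 (leading, φ = -54.2°)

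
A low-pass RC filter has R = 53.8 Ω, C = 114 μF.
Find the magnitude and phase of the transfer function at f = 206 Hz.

Step 1 — Angular frequency: ω = 2π·206 = 1294 rad/s.
Step 2 — Transfer function: H(jω) = 1/(1 + jωRC).
Step 3 — Denominator: 1 + jωRC = 1 + j·1294·53.8·0.000114 = 1 + j7.938.
Step 4 — H = 0.01562 - j0.124.
Step 5 — Magnitude: |H| = 0.125 (-18.1 dB); phase: φ = -82.8°.

|H| = 0.125 (-18.1 dB), φ = -82.8°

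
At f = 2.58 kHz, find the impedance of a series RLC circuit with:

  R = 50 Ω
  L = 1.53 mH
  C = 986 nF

Step 1 — Angular frequency: ω = 2π·f = 2π·2580 = 1.621e+04 rad/s.
Step 2 — Component impedances:
  R: Z = R = 50 Ω
  L: Z = jωL = j·1.621e+04·0.00153 = 0 + j24.8 Ω
  C: Z = 1/(jωC) = -j/(ω·C) = 0 - j62.56 Ω
Step 3 — Series combination: Z_total = R + L + C = 50 - j37.76 Ω = 62.66∠-37.1° Ω.

Z = 50 - j37.76 Ω = 62.66∠-37.1° Ω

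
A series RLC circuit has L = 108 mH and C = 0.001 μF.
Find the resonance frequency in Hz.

Step 1 — Resonance condition Im(Z)=0 gives ω₀ = 1/√(LC).
Step 2 — ω₀ = 1/√(0.108·1e-09) = 9.623e+04 rad/s.
Step 3 — f₀ = ω₀/(2π) = 1.531e+04 Hz.

f₀ = 1.531e+04 Hz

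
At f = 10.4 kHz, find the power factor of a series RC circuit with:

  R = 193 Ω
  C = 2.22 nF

Step 1 — Angular frequency: ω = 2π·f = 2π·1.04e+04 = 6.535e+04 rad/s.
Step 2 — Component impedances:
  R: Z = R = 193 Ω
  C: Z = 1/(jωC) = -j/(ω·C) = 0 - j6893 Ω
Step 3 — Series combination: Z_total = R + C = 193 - j6893 Ω = 6896∠-88.4° Ω.
Step 4 — Power factor: PF = cos(φ) = Re(Z)/|Z| = 193/6896 = 0.02799.
Step 5 — Type: Im(Z) = -6893 ⇒ leading (phase φ = -88.4°).

PF = 0.02799 (leading, φ = -88.4°)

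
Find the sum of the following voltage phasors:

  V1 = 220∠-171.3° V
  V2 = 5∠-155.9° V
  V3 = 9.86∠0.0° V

Step 1 — Convert each phasor to rectangular form:
  V1 = 220·(cos(-171.3°) + j·sin(-171.3°)) = -217.5 - j33.28 V
  V2 = 5·(cos(-155.9°) + j·sin(-155.9°)) = -4.564 - j2.042 V
  V3 = 9.86·(cos(0.0°) + j·sin(0.0°)) = 9.86 V
Step 2 — Sum components: V_total = -212.2 - j35.32 V.
Step 3 — Convert to polar: |V_total| = 215.1 V, ∠V_total = -170.5°.

V_total = 215.1∠-170.5° V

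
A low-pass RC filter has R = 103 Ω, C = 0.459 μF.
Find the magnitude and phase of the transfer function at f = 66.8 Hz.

Step 1 — Angular frequency: ω = 2π·66.8 = 419.7 rad/s.
Step 2 — Transfer function: H(jω) = 1/(1 + jωRC).
Step 3 — Denominator: 1 + jωRC = 1 + j·419.7·103·4.59e-07 = 1 + j0.01984.
Step 4 — H = 0.9996 - j0.01984.
Step 5 — Magnitude: |H| = 0.9998 (-0.0 dB); phase: φ = -1.1°.

|H| = 0.9998 (-0.0 dB), φ = -1.1°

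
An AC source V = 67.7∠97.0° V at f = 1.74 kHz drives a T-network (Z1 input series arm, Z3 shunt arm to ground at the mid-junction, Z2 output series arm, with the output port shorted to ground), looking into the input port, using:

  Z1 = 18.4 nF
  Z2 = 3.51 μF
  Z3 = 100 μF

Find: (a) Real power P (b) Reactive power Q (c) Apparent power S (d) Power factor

Step 1 — Angular frequency: ω = 2π·f = 2π·1740 = 1.093e+04 rad/s.
Step 2 — Component impedances:
  Z1: Z = 1/(jωC) = -j/(ω·C) = 0 - j4971 Ω
  Z2: Z = 1/(jωC) = -j/(ω·C) = 0 - j26.06 Ω
  Z3: Z = 1/(jωC) = -j/(ω·C) = 0 - j0.9147 Ω
Step 3 — With the output port shorted to ground, the output series arm Z2 runs from the junction to ground; the shunt arm Z3 also runs from the junction to ground. They appear in parallel: Z3 || Z2 = 0 - j0.8837 Ω.
Step 4 — Series with input arm Z1: Z_in = Z1 + (Z3 || Z2) = 0 - j4972 Ω = 4972∠-90.0° Ω.
Step 5 — Source phasor: V = 67.7∠97.0° V = -8.251 + j67.2 V.
Step 6 — Current: I = V / Z = -0.01351 - j0.001659 A = 0.01362∠-173.0° A.
Step 7 — Complex power: S = V·I* = 0 - j0.9218 VA.
Step 8 — Real power: P = Re(S) = 0 W.
Step 9 — Reactive power: Q = Im(S) = -0.9218 VAR.
Step 10 — Apparent power: |S| = 0.9218 VA.
Step 11 — Power factor: PF = P/|S| = 0 (leading).

(a) P = 0 W  (b) Q = -0.9218 VAR  (c) S = 0.9218 VA  (d) PF = 0 (leading)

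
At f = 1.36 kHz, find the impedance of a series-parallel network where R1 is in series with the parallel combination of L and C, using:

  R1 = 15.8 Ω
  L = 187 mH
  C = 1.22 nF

Step 1 — Angular frequency: ω = 2π·f = 2π·1360 = 8545 rad/s.
Step 2 — Component impedances:
  R1: Z = R = 15.8 Ω
  L: Z = jωL = j·8545·0.187 = 0 + j1598 Ω
  C: Z = 1/(jωC) = -j/(ω·C) = 0 - j9.592e+04 Ω
Step 3 — Parallel branch: L || C = 1/(1/L + 1/C) = 0 + j1625 Ω.
Step 4 — Series with R1: Z_total = R1 + (L || C) = 15.8 + j1625 Ω = 1625∠89.4° Ω.

Z = 15.8 + j1625 Ω = 1625∠89.4° Ω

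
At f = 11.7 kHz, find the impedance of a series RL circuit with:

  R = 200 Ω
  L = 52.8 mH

Step 1 — Angular frequency: ω = 2π·f = 2π·1.17e+04 = 7.351e+04 rad/s.
Step 2 — Component impedances:
  R: Z = R = 200 Ω
  L: Z = jωL = j·7.351e+04·0.0528 = 0 + j3882 Ω
Step 3 — Series combination: Z_total = R + L = 200 + j3882 Ω = 3887∠87.1° Ω.

Z = 200 + j3882 Ω = 3887∠87.1° Ω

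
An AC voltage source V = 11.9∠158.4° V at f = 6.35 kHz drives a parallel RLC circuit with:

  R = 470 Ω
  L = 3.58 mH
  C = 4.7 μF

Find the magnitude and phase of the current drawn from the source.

Step 1 — Angular frequency: ω = 2π·f = 2π·6350 = 3.99e+04 rad/s.
Step 2 — Component impedances:
  R: Z = R = 470 Ω
  L: Z = jωL = j·3.99e+04·0.00358 = 0 + j142.8 Ω
  C: Z = 1/(jωC) = -j/(ω·C) = 0 - j5.333 Ω
Step 3 — Parallel combination: 1/Z_total = 1/R + 1/L + 1/C; Z_total = 0.06528 - j5.539 Ω = 5.539∠-89.3° Ω.
Step 4 — Source phasor: V = 11.9∠158.4° V = -11.06 + j4.381 V.
Step 5 — Ohm's law: I = V / Z_total = (-11.06 + j4.381) / (0.06528 - j5.539) = -0.8143 - j1.988 A.
Step 6 — Convert to polar: |I| = 2.148 A, ∠I = -112.3°.

I = 2.148∠-112.3° A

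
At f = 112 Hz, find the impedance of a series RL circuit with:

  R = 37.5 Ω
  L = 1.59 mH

Step 1 — Angular frequency: ω = 2π·f = 2π·112 = 703.7 rad/s.
Step 2 — Component impedances:
  R: Z = R = 37.5 Ω
  L: Z = jωL = j·703.7·0.00159 = 0 + j1.119 Ω
Step 3 — Series combination: Z_total = R + L = 37.5 + j1.119 Ω = 37.52∠1.7° Ω.

Z = 37.5 + j1.119 Ω = 37.52∠1.7° Ω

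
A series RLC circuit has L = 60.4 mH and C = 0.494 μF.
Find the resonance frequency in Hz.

Step 1 — Resonance condition Im(Z)=0 gives ω₀ = 1/√(LC).
Step 2 — ω₀ = 1/√(0.0604·4.94e-07) = 5789 rad/s.
Step 3 — f₀ = ω₀/(2π) = 921.4 Hz.

f₀ = 921.4 Hz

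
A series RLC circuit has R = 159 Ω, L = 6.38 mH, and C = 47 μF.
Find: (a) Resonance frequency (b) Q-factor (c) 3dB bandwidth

Step 1 — Resonance condition Im(Z)=0 gives ω₀ = 1/√(LC).
Step 2 — ω₀ = 1/√(0.00638·4.7e-05) = 1826 rad/s.
Step 3 — f₀ = ω₀/(2π) = 290.6 Hz.
Step 4 — Series Q: Q = ω₀L/R = 1826·0.00638/159 = 0.07328.
Step 5 — 3dB bandwidth: Δω = ω₀/Q = 2.492e+04 rad/s; BW = Δω/(2π) = 3966 Hz.

(a) f₀ = 290.6 Hz  (b) Q = 0.07328  (c) BW = 3966 Hz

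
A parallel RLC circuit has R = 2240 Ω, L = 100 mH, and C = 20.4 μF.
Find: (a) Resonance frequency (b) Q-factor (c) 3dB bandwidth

Step 1 — Resonance: ω₀ = 1/√(LC) = 1/√(0.1·2.04e-05) = 700.1 rad/s.
Step 2 — f₀ = ω₀/(2π) = 111.4 Hz.
Step 3 — Parallel Q: Q = R/(ω₀L) = 2240/(700.1·0.1) = 31.99.
Step 4 — Bandwidth: Δω = ω₀/Q = 21.88 rad/s; BW = Δω/(2π) = 3.483 Hz.

(a) f₀ = 111.4 Hz  (b) Q = 31.99  (c) BW = 3.483 Hz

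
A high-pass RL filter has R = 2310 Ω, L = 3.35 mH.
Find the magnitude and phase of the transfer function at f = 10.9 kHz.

Step 1 — Angular frequency: ω = 2π·1.09e+04 = 6.849e+04 rad/s.
Step 2 — Transfer function: H(jω) = jωL/(R + jωL).
Step 3 — Numerator jωL = j·229.4; denominator R + jωL = 2310 + j229.4.
Step 4 — H = 0.009768 + j0.09835.
Step 5 — Magnitude: |H| = 0.09883 (-20.1 dB); phase: φ = 84.3°.

|H| = 0.09883 (-20.1 dB), φ = 84.3°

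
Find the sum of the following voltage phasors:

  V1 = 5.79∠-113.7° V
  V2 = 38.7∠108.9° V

Step 1 — Convert each phasor to rectangular form:
  V1 = 5.79·(cos(-113.7°) + j·sin(-113.7°)) = -2.327 - j5.302 V
  V2 = 38.7·(cos(108.9°) + j·sin(108.9°)) = -12.54 + j36.61 V
Step 2 — Sum components: V_total = -14.86 + j31.31 V.
Step 3 — Convert to polar: |V_total| = 34.66 V, ∠V_total = 115.4°.

V_total = 34.66∠115.4° V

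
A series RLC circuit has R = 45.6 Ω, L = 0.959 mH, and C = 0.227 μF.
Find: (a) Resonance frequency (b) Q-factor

Step 1 — Resonance condition Im(Z)=0 gives ω₀ = 1/√(LC).
Step 2 — ω₀ = 1/√(0.000959·2.27e-07) = 6.778e+04 rad/s.
Step 3 — f₀ = ω₀/(2π) = 1.079e+04 Hz.
Step 4 — Series Q: Q = ω₀L/R = 6.778e+04·0.000959/45.6 = 1.425.

(a) f₀ = 1.079e+04 Hz  (b) Q = 1.425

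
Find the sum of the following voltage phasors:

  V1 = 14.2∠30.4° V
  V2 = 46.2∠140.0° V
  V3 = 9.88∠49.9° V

Step 1 — Convert each phasor to rectangular form:
  V1 = 14.2·(cos(30.4°) + j·sin(30.4°)) = 12.25 + j7.186 V
  V2 = 46.2·(cos(140.0°) + j·sin(140.0°)) = -35.39 + j29.7 V
  V3 = 9.88·(cos(49.9°) + j·sin(49.9°)) = 6.364 + j7.557 V
Step 2 — Sum components: V_total = -16.78 + j44.44 V.
Step 3 — Convert to polar: |V_total| = 47.5 V, ∠V_total = 110.7°.

V_total = 47.5∠110.7° V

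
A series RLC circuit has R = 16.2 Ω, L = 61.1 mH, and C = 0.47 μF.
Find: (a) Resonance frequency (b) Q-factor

Step 1 — Resonance condition Im(Z)=0 gives ω₀ = 1/√(LC).
Step 2 — ω₀ = 1/√(0.0611·4.7e-07) = 5901 rad/s.
Step 3 — f₀ = ω₀/(2π) = 939.2 Hz.
Step 4 — Series Q: Q = ω₀L/R = 5901·0.0611/16.2 = 22.26.

(a) f₀ = 939.2 Hz  (b) Q = 22.26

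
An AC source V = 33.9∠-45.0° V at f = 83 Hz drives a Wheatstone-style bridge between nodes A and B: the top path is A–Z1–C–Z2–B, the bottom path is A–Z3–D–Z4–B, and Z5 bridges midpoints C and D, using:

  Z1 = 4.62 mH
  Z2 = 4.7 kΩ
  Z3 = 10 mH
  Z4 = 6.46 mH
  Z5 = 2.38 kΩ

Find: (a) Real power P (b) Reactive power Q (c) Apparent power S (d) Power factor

Step 1 — Angular frequency: ω = 2π·f = 2π·83 = 521.5 rad/s.
Step 2 — Component impedances:
  Z1: Z = jωL = j·521.5·0.00462 = 0 + j2.409 Ω
  Z2: Z = R = 4700 Ω
  Z3: Z = jωL = j·521.5·0.01 = 0 + j5.215 Ω
  Z4: Z = jωL = j·521.5·0.00646 = 0 + j3.369 Ω
  Z5: Z = R = 2380 Ω
Step 3 — Bridge requires nodal analysis (the Z5 bridge couples midpoints C and D, so the two paths cannot be reduced to a simple series/parallel combination). Setting node B to ground and injecting 1 A at node A, the 3-node admittance system at A, C, D solves to V_A = Z_AB = 0.0271 + j8.584 Ω = 8.584∠89.8° Ω.
Step 4 — Source phasor: V = 33.9∠-45.0° V = 23.97 - j23.97 V.
Step 5 — Current: I = V / Z = -2.784 - j2.801 A = 3.949∠-134.8° A.
Step 6 — Complex power: S = V·I* = 0.4227 + j133.9 VA.
Step 7 — Real power: P = Re(S) = 0.4227 W.
Step 8 — Reactive power: Q = Im(S) = 133.9 VAR.
Step 9 — Apparent power: |S| = 133.9 VA.
Step 10 — Power factor: PF = P/|S| = 0.003158 (lagging).

(a) P = 0.4227 W  (b) Q = 133.9 VAR  (c) S = 133.9 VA  (d) PF = 0.003158 (lagging)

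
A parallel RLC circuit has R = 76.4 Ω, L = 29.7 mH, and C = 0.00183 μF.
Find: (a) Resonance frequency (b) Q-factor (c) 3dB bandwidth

Step 1 — Resonance: ω₀ = 1/√(LC) = 1/√(0.0297·1.83e-09) = 1.356e+05 rad/s.
Step 2 — f₀ = ω₀/(2π) = 2.159e+04 Hz.
Step 3 — Parallel Q: Q = R/(ω₀L) = 76.4/(1.356e+05·0.0297) = 0.01896.
Step 4 — Bandwidth: Δω = ω₀/Q = 7.152e+06 rad/s; BW = Δω/(2π) = 1.138e+06 Hz.

(a) f₀ = 2.159e+04 Hz  (b) Q = 0.01896  (c) BW = 1.138e+06 Hz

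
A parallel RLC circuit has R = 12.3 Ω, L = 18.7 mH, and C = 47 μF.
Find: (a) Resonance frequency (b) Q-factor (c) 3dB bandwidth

Step 1 — Resonance: ω₀ = 1/√(LC) = 1/√(0.0187·4.7e-05) = 1067 rad/s.
Step 2 — f₀ = ω₀/(2π) = 169.8 Hz.
Step 3 — Parallel Q: Q = R/(ω₀L) = 12.3/(1067·0.0187) = 0.6166.
Step 4 — Bandwidth: Δω = ω₀/Q = 1730 rad/s; BW = Δω/(2π) = 275.3 Hz.

(a) f₀ = 169.8 Hz  (b) Q = 0.6166  (c) BW = 275.3 Hz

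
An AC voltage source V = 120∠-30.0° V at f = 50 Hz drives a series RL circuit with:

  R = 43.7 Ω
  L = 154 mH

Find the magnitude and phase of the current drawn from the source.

Step 1 — Angular frequency: ω = 2π·f = 2π·50 = 314.2 rad/s.
Step 2 — Component impedances:
  R: Z = R = 43.7 Ω
  L: Z = jωL = j·314.2·0.154 = 0 + j48.38 Ω
Step 3 — Series combination: Z_total = R + L = 43.7 + j48.38 Ω = 65.19∠47.9° Ω.
Step 4 — Source phasor: V = 120∠-30.0° V = 103.9 - j60 V.
Step 5 — Ohm's law: I = V / Z_total = (103.9 - j60) / (43.7 + j48.38) = 0.3855 - j1.8 A.
Step 6 — Convert to polar: |I| = 1.841 A, ∠I = -77.9°.

I = 1.841∠-77.9° A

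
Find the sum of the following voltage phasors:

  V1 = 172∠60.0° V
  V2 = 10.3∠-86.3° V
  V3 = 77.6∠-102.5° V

Step 1 — Convert each phasor to rectangular form:
  V1 = 172·(cos(60.0°) + j·sin(60.0°)) = 86 + j149 V
  V2 = 10.3·(cos(-86.3°) + j·sin(-86.3°)) = 0.6647 - j10.28 V
  V3 = 77.6·(cos(-102.5°) + j·sin(-102.5°)) = -16.8 - j75.76 V
Step 2 — Sum components: V_total = 69.87 + j62.92 V.
Step 3 — Convert to polar: |V_total| = 94.02 V, ∠V_total = 42.0°.

V_total = 94.02∠42.0° V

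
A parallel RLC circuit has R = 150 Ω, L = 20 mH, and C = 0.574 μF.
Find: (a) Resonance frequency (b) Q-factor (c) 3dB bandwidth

Step 1 — Resonance: ω₀ = 1/√(LC) = 1/√(0.02·5.74e-07) = 9333 rad/s.
Step 2 — f₀ = ω₀/(2π) = 1485 Hz.
Step 3 — Parallel Q: Q = R/(ω₀L) = 150/(9333·0.02) = 0.8036.
Step 4 — Bandwidth: Δω = ω₀/Q = 1.161e+04 rad/s; BW = Δω/(2π) = 1848 Hz.

(a) f₀ = 1485 Hz  (b) Q = 0.8036  (c) BW = 1848 Hz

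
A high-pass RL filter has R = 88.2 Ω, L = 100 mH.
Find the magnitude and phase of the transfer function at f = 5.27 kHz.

Step 1 — Angular frequency: ω = 2π·5270 = 3.311e+04 rad/s.
Step 2 — Transfer function: H(jω) = jωL/(R + jωL).
Step 3 — Numerator jωL = j·3311; denominator R + jωL = 88.2 + j3311.
Step 4 — H = 0.9993 + j0.02662.
Step 5 — Magnitude: |H| = 0.9996 (-0.0 dB); phase: φ = 1.5°.

|H| = 0.9996 (-0.0 dB), φ = 1.5°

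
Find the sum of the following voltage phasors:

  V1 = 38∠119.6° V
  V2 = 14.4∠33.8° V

Step 1 — Convert each phasor to rectangular form:
  V1 = 38·(cos(119.6°) + j·sin(119.6°)) = -18.77 + j33.04 V
  V2 = 14.4·(cos(33.8°) + j·sin(33.8°)) = 11.97 + j8.011 V
Step 2 — Sum components: V_total = -6.804 + j41.05 V.
Step 3 — Convert to polar: |V_total| = 41.61 V, ∠V_total = 99.4°.

V_total = 41.61∠99.4° V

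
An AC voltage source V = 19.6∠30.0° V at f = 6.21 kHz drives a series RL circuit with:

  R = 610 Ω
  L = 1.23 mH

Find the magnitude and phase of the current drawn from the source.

Step 1 — Angular frequency: ω = 2π·f = 2π·6210 = 3.902e+04 rad/s.
Step 2 — Component impedances:
  R: Z = R = 610 Ω
  L: Z = jωL = j·3.902e+04·0.00123 = 0 + j47.99 Ω
Step 3 — Series combination: Z_total = R + L = 610 + j47.99 Ω = 611.9∠4.5° Ω.
Step 4 — Source phasor: V = 19.6∠30.0° V = 16.97 + j9.8 V.
Step 5 — Ohm's law: I = V / Z_total = (16.97 + j9.8) / (610 + j47.99) = 0.02891 + j0.01379 A.
Step 6 — Convert to polar: |I| = 0.03203 A, ∠I = 25.5°.

I = 0.03203∠25.5° A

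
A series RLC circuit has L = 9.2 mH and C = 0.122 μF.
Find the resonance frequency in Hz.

Step 1 — Resonance condition Im(Z)=0 gives ω₀ = 1/√(LC).
Step 2 — ω₀ = 1/√(0.0092·1.22e-07) = 2.985e+04 rad/s.
Step 3 — f₀ = ω₀/(2π) = 4751 Hz.

f₀ = 4751 Hz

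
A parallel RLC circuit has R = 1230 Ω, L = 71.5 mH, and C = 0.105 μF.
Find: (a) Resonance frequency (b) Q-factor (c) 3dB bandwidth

Step 1 — Resonance: ω₀ = 1/√(LC) = 1/√(0.0715·1.05e-07) = 1.154e+04 rad/s.
Step 2 — f₀ = ω₀/(2π) = 1837 Hz.
Step 3 — Parallel Q: Q = R/(ω₀L) = 1230/(1.154e+04·0.0715) = 1.491.
Step 4 — Bandwidth: Δω = ω₀/Q = 7743 rad/s; BW = Δω/(2π) = 1232 Hz.

(a) f₀ = 1837 Hz  (b) Q = 1.491  (c) BW = 1232 Hz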